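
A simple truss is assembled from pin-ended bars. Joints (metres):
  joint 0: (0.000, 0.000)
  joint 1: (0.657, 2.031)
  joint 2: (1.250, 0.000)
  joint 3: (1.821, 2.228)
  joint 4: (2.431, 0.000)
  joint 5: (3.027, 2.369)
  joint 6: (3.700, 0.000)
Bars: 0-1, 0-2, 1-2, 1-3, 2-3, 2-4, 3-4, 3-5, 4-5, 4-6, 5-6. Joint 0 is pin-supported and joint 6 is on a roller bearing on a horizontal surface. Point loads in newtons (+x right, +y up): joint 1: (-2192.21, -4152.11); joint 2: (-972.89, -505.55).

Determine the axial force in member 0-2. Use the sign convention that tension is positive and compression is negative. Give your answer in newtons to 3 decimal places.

-1562.896

N=7 nodes, M=11 members, R=3 reactions → 2N=14, M+R=14
member 0 (0-1): L=2.1346, (cx,cy)=(0.3078,0.9515)
member 1 (0-2): L=1.2500, (cx,cy)=(1.0000,0.0000)
member 2 (1-2): L=2.1158, (cx,cy)=(0.2803,-0.9599)
member 3 (1-3): L=1.1806, (cx,cy)=(0.9860,0.1669)
member 4 (2-3): L=2.3000, (cx,cy)=(0.2483,0.9687)
member 5 (2-4): L=1.1810, (cx,cy)=(1.0000,0.0000)
member 6 (3-4): L=2.3100, (cx,cy)=(0.2641,-0.9645)
member 7 (3-5): L=1.2142, (cx,cy)=(0.9932,0.1161)
member 8 (4-5): L=2.4428, (cx,cy)=(0.2440,0.9698)
member 9 (4-6): L=1.2690, (cx,cy)=(1.0000,0.0000)
member 10 (5-6): L=2.4627, (cx,cy)=(0.2733,-0.9619)
solve A·x = −loads:
  F[0-1] = -5205.6304 N (compression)
  F[0-2] = -1562.8961 N (compression)
  F[1-2] = +894.1005 N (tension)
  F[1-3] = +344.2413 N (tension)
  F[2-3] = -364.1146 N (compression)
  F[2-4] = -249.0194 N (compression)
  F[3-4] = +325.8922 N (tension)
  F[3-5] = +164.0712 N (tension)
  F[4-5] = -324.1190 N (compression)
  F[4-6] = -83.8825 N (compression)
  F[5-6] = +306.9553 N (tension)
  Rx@0 = +3165.1000 N
  Ry@0 = +4952.9316 N
  Ry@6 = -295.2716 N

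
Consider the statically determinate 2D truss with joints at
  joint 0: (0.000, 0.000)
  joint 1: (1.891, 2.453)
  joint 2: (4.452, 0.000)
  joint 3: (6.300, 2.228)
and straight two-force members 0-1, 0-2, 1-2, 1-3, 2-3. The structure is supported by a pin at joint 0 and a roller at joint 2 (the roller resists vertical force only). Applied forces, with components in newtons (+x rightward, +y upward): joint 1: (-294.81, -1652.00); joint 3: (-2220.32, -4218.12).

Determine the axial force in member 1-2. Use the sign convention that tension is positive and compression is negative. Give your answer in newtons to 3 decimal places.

-1794.963

N=4 nodes, M=5 members, R=3 reactions → 2N=8, M+R=8
member 0 (0-1): L=3.0973, (cx,cy)=(0.6105,0.7920)
member 1 (0-2): L=4.4520, (cx,cy)=(1.0000,0.0000)
member 2 (1-2): L=3.5463, (cx,cy)=(0.7222,-0.6917)
member 3 (1-3): L=4.4147, (cx,cy)=(0.9987,-0.0510)
member 4 (2-3): L=2.8947, (cx,cy)=(0.6384,0.7697)
solve A·x = −loads:
  F[0-1] = -597.2125 N (compression)
  F[0-2] = -2150.5095 N (compression)
  F[1-2] = -1794.9632 N (compression)
  F[1-3] = +1228.0543 N (tension)
  F[2-3] = -5398.9556 N (compression)
  Rx@0 = +2515.1300 N
  Ry@0 = +472.9848 N
  Ry@2 = +5397.1352 N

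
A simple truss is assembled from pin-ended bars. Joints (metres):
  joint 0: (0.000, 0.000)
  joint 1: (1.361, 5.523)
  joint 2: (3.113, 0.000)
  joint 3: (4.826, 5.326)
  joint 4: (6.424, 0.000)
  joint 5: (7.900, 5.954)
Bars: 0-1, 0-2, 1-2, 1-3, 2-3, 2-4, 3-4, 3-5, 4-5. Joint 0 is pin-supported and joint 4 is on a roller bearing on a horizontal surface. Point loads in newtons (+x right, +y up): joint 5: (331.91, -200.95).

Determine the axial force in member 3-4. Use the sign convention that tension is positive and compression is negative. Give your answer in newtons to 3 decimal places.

N=6 nodes, M=9 members, R=3 reactions → 2N=12, M+R=12
member 0 (0-1): L=5.6882, (cx,cy)=(0.2393,0.9710)
member 1 (0-2): L=3.1130, (cx,cy)=(1.0000,0.0000)
member 2 (1-2): L=5.7942, (cx,cy)=(0.3024,-0.9532)
member 3 (1-3): L=3.4706, (cx,cy)=(0.9984,-0.0568)
member 4 (2-3): L=5.5947, (cx,cy)=(0.3062,0.9520)
member 5 (2-4): L=3.3110, (cx,cy)=(1.0000,0.0000)
member 6 (3-4): L=5.5606, (cx,cy)=(0.2874,-0.9578)
member 7 (3-5): L=3.1375, (cx,cy)=(0.9798,0.2002)
member 8 (4-5): L=6.1342, (cx,cy)=(0.2406,0.9706)
solve A·x = −loads:
  F[0-1] = +364.3812 N (tension)
  F[0-2] = +244.7258 N (tension)
  F[1-2] = -383.2845 N (compression)
  F[1-3] = +203.4059 N (tension)
  F[2-3] = +383.7749 N (tension)
  F[2-4] = +11.3268 N (tension)
  F[3-4] = -283.6169 N (compression)
  F[3-5] = +410.3943 N (tension)
  F[4-5] = -291.6635 N (compression)
  Rx@0 = -331.9100 N
  Ry@0 = -353.7974 N
  Ry@4 = +554.7474 N

-283.617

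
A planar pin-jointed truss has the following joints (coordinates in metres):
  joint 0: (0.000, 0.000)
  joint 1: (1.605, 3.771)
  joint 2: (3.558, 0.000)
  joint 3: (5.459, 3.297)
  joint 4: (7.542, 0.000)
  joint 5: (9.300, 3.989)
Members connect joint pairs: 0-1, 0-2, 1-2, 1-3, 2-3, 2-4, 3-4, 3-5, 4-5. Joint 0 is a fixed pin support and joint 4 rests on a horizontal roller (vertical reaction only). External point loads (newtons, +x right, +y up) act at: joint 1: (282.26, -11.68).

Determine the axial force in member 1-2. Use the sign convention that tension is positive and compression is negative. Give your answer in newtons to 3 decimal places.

N=6 nodes, M=9 members, R=3 reactions → 2N=12, M+R=12
member 0 (0-1): L=4.0983, (cx,cy)=(0.3916,0.9201)
member 1 (0-2): L=3.5580, (cx,cy)=(1.0000,0.0000)
member 2 (1-2): L=4.2467, (cx,cy)=(0.4599,-0.8880)
member 3 (1-3): L=3.8830, (cx,cy)=(0.9925,-0.1221)
member 4 (2-3): L=3.8058, (cx,cy)=(0.4995,0.8663)
member 5 (2-4): L=3.9840, (cx,cy)=(1.0000,0.0000)
member 6 (3-4): L=3.8999, (cx,cy)=(0.5341,-0.8454)
member 7 (3-5): L=3.9028, (cx,cy)=(0.9842,0.1773)
member 8 (4-5): L=4.3592, (cx,cy)=(0.4033,0.9151)
solve A·x = −loads:
  F[0-1] = +143.3885 N (tension)
  F[0-2] = +226.1060 N (tension)
  F[1-2] = -139.2885 N (compression)
  F[1-3] = -163.2705 N (compression)
  F[2-3] = +142.7721 N (tension)
  F[2-4] = +90.7344 N (tension)
  F[3-4] = -169.8769 N (compression)
  F[3-5] = -0.0000 N (tension)
  F[4-5] = +0.0000 N (tension)
  Rx@0 = -282.2600 N
  Ry@0 = -131.9356 N
  Ry@4 = +143.6156 N

-139.289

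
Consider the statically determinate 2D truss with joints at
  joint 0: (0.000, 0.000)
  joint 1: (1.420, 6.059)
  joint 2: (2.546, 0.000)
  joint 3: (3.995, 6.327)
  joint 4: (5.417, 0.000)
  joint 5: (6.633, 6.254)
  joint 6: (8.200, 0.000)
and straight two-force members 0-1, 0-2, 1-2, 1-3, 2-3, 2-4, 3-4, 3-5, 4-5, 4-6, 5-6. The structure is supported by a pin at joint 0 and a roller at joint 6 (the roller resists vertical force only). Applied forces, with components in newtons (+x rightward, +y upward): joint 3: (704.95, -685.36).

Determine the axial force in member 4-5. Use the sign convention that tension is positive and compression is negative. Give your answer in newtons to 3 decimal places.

N=7 nodes, M=11 members, R=3 reactions → 2N=14, M+R=14
member 0 (0-1): L=6.2232, (cx,cy)=(0.2282,0.9736)
member 1 (0-2): L=2.5460, (cx,cy)=(1.0000,0.0000)
member 2 (1-2): L=6.1627, (cx,cy)=(0.1827,-0.9832)
member 3 (1-3): L=2.5889, (cx,cy)=(0.9946,0.1035)
member 4 (2-3): L=6.4908, (cx,cy)=(0.2232,0.9748)
member 5 (2-4): L=2.8710, (cx,cy)=(1.0000,0.0000)
member 6 (3-4): L=6.4848, (cx,cy)=(0.2193,-0.9757)
member 7 (3-5): L=2.6390, (cx,cy)=(0.9996,-0.0277)
member 8 (4-5): L=6.3711, (cx,cy)=(0.1909,0.9816)
member 9 (4-6): L=2.7830, (cx,cy)=(1.0000,0.0000)
member 10 (5-6): L=6.4473, (cx,cy)=(0.2430,-0.9700)
solve A·x = −loads:
  F[0-1] = +197.6883 N (tension)
  F[0-2] = +659.8416 N (tension)
  F[1-2] = -187.3694 N (compression)
  F[1-3] = +79.7714 N (tension)
  F[2-3] = +188.9846 N (tension)
  F[2-4] = +583.4184 N (tension)
  F[3-4] = -888.7109 N (compression)
  F[3-5] = -388.6897 N (compression)
  F[4-5] = +883.3193 N (tension)
  F[4-6] = +219.9496 N (tension)
  F[5-6] = -904.9690 N (compression)
  Rx@0 = -704.9500 N
  Ry@0 = -192.4732 N
  Ry@6 = +877.8332 N

883.319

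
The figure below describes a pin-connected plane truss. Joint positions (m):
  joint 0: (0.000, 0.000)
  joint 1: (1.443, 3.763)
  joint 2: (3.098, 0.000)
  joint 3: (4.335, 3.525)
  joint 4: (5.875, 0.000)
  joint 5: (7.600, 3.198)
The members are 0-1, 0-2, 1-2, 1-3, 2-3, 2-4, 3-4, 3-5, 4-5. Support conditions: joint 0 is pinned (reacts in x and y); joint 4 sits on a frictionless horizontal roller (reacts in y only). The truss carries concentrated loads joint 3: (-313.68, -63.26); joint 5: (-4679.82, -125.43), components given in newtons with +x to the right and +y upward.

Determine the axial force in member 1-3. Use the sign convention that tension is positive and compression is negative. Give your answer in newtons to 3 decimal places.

N=6 nodes, M=9 members, R=3 reactions → 2N=12, M+R=12
member 0 (0-1): L=4.0302, (cx,cy)=(0.3580,0.9337)
member 1 (0-2): L=3.0980, (cx,cy)=(1.0000,0.0000)
member 2 (1-2): L=4.1109, (cx,cy)=(0.4026,-0.9154)
member 3 (1-3): L=2.9018, (cx,cy)=(0.9966,-0.0820)
member 4 (2-3): L=3.7357, (cx,cy)=(0.3311,0.9436)
member 5 (2-4): L=2.7770, (cx,cy)=(1.0000,0.0000)
member 6 (3-4): L=3.8467, (cx,cy)=(0.4003,-0.9164)
member 7 (3-5): L=3.2813, (cx,cy)=(0.9950,-0.0997)
member 8 (4-5): L=3.6336, (cx,cy)=(0.4747,0.8801)
solve A·x = −loads:
  F[0-1] = -2908.1799 N (compression)
  F[0-2] = -3952.2326 N (compression)
  F[1-2] = +3174.9230 N (tension)
  F[1-3] = -2327.3067 N (compression)
  F[2-3] = -3080.0132 N (compression)
  F[2-4] = -1654.1640 N (compression)
  F[3-4] = +3372.4126 N (tension)
  F[3-5] = -4397.6638 N (compression)
  F[4-5] = -640.4506 N (compression)
  Rx@0 = +4993.5000 N
  Ry@0 = +2715.3770 N
  Ry@4 = -2526.6870 N

-2327.307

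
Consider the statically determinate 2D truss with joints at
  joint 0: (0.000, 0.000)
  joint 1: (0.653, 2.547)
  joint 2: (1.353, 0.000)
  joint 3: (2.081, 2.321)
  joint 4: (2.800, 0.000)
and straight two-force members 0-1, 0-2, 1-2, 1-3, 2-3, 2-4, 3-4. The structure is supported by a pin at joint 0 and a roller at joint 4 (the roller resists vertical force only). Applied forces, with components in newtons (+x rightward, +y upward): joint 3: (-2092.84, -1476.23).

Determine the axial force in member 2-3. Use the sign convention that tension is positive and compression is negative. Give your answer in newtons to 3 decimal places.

-2410.159

N=5 nodes, M=7 members, R=3 reactions → 2N=10, M+R=10
member 0 (0-1): L=2.6294, (cx,cy)=(0.2483,0.9687)
member 1 (0-2): L=1.3530, (cx,cy)=(1.0000,0.0000)
member 2 (1-2): L=2.6414, (cx,cy)=(0.2650,-0.9642)
member 3 (1-3): L=1.4458, (cx,cy)=(0.9877,-0.1563)
member 4 (2-3): L=2.4325, (cx,cy)=(0.2993,0.9542)
member 5 (2-4): L=1.4470, (cx,cy)=(1.0000,0.0000)
member 6 (3-4): L=2.4298, (cx,cy)=(0.2959,-0.9552)
solve A·x = −loads:
  F[0-1] = -2182.2578 N (compression)
  F[0-2] = -1550.8809 N (compression)
  F[1-2] = +2384.9598 N (tension)
  F[1-3] = -1188.6016 N (compression)
  F[2-3] = -2410.1590 N (compression)
  F[2-4] = -197.5344 N (compression)
  F[3-4] = +667.5550 N (tension)
  Rx@0 = +2092.8400 N
  Ry@0 = +2113.8896 N
  Ry@4 = -637.6596 N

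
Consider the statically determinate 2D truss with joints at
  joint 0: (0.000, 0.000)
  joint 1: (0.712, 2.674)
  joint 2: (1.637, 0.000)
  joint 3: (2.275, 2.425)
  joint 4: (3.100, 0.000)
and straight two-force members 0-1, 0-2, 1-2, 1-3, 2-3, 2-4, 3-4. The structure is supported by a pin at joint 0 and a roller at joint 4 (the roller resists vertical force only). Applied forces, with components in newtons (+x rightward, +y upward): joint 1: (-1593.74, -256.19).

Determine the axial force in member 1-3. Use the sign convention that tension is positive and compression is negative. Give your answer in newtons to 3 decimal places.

771.547

N=5 nodes, M=7 members, R=3 reactions → 2N=10, M+R=10
member 0 (0-1): L=2.7672, (cx,cy)=(0.2573,0.9663)
member 1 (0-2): L=1.6370, (cx,cy)=(1.0000,0.0000)
member 2 (1-2): L=2.8295, (cx,cy)=(0.3269,-0.9451)
member 3 (1-3): L=1.5827, (cx,cy)=(0.9875,-0.1573)
member 4 (2-3): L=2.5075, (cx,cy)=(0.2544,0.9671)
member 5 (2-4): L=1.4630, (cx,cy)=(1.0000,0.0000)
member 6 (3-4): L=2.5615, (cx,cy)=(0.3221,-0.9467)
solve A·x = −loads:
  F[0-1] = -1626.8530 N (compression)
  F[0-2] = -1175.1462 N (compression)
  F[1-2] = +1263.9546 N (tension)
  F[1-3] = +771.5470 N (tension)
  F[2-3] = -1235.1533 N (compression)
  F[2-4] = -447.6733 N (compression)
  F[3-4] = +1389.9544 N (tension)
  Rx@0 = +1593.7400 N
  Ry@0 = +1572.0782 N
  Ry@4 = -1315.8882 N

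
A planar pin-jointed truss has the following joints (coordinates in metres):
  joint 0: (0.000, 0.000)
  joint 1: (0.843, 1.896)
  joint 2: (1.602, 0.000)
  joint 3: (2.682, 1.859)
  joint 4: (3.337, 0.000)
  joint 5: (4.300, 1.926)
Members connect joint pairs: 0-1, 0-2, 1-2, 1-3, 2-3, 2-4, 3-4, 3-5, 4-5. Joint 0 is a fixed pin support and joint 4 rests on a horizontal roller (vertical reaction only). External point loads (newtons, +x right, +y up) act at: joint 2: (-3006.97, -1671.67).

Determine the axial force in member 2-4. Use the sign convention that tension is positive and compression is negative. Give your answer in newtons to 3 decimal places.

N=6 nodes, M=9 members, R=3 reactions → 2N=12, M+R=12
member 0 (0-1): L=2.0750, (cx,cy)=(0.4063,0.9138)
member 1 (0-2): L=1.6020, (cx,cy)=(1.0000,0.0000)
member 2 (1-2): L=2.0423, (cx,cy)=(0.3716,-0.9284)
member 3 (1-3): L=1.8394, (cx,cy)=(0.9998,-0.0201)
member 4 (2-3): L=2.1499, (cx,cy)=(0.5023,0.8647)
member 5 (2-4): L=1.7350, (cx,cy)=(1.0000,0.0000)
member 6 (3-4): L=1.9710, (cx,cy)=(0.3323,-0.9432)
member 7 (3-5): L=1.6194, (cx,cy)=(0.9991,0.0414)
member 8 (4-5): L=2.1533, (cx,cy)=(0.4472,0.8944)
solve A·x = −loads:
  F[0-1] = -951.1862 N (compression)
  F[0-2] = -2620.5291 N (compression)
  F[1-2] = +952.2479 N (tension)
  F[1-3] = -740.4879 N (compression)
  F[2-3] = +910.8966 N (tension)
  F[2-4] = +282.7605 N (tension)
  F[3-4] = -850.8788 N (compression)
  F[3-5] = +0.0000 N (tension)
  F[4-5] = -0.0000 N (compression)
  Rx@0 = +3006.9700 N
  Ry@0 = +869.1482 N
  Ry@4 = +802.5218 N

282.761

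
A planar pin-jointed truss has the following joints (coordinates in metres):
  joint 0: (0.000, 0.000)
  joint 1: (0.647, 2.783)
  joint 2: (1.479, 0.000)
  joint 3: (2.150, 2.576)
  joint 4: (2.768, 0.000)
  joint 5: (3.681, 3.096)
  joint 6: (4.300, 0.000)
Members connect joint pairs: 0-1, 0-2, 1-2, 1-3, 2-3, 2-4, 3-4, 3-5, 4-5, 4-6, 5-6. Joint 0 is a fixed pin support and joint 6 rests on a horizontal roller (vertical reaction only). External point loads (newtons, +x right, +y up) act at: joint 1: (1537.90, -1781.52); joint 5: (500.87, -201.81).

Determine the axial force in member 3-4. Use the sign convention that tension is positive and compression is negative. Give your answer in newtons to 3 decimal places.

-1767.831

N=7 nodes, M=11 members, R=3 reactions → 2N=14, M+R=14
member 0 (0-1): L=2.8572, (cx,cy)=(0.2264,0.9740)
member 1 (0-2): L=1.4790, (cx,cy)=(1.0000,0.0000)
member 2 (1-2): L=2.9047, (cx,cy)=(0.2864,-0.9581)
member 3 (1-3): L=1.5172, (cx,cy)=(0.9906,-0.1364)
member 4 (2-3): L=2.6620, (cx,cy)=(0.2521,0.9677)
member 5 (2-4): L=1.2890, (cx,cy)=(1.0000,0.0000)
member 6 (3-4): L=2.6491, (cx,cy)=(0.2333,-0.9724)
member 7 (3-5): L=1.6169, (cx,cy)=(0.9469,0.3216)
member 8 (4-5): L=3.2278, (cx,cy)=(0.2829,0.9592)
member 9 (4-6): L=1.5320, (cx,cy)=(1.0000,0.0000)
member 10 (5-6): L=3.1573, (cx,cy)=(0.1961,-0.9806)
solve A·x = −loads:
  F[0-1] = -191.5199 N (compression)
  F[0-2] = +2082.1385 N (tension)
  F[1-2] = -1499.1483 N (compression)
  F[1-3] = -1162.7378 N (compression)
  F[2-3] = +1484.2633 N (tension)
  F[2-4] = +1278.5963 N (tension)
  F[3-4] = -1767.8310 N (compression)
  F[3-5] = -385.8102 N (compression)
  F[4-5] = +1792.2426 N (tension)
  F[4-6] = +359.2409 N (tension)
  F[5-6] = -1832.3455 N (compression)
  Rx@0 = -2038.7700 N
  Ry@0 = +186.5451 N
  Ry@6 = +1796.7849 N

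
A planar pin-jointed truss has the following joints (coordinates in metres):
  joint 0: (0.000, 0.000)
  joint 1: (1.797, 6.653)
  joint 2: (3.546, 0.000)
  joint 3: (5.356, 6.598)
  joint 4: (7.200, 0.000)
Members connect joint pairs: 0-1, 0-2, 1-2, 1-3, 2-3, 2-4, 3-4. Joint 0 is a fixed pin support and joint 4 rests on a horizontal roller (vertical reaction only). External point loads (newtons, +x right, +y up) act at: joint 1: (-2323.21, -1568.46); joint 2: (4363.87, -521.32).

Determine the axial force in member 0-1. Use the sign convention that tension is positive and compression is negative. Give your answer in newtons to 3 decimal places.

N=5 nodes, M=7 members, R=3 reactions → 2N=10, M+R=10
member 0 (0-1): L=6.8914, (cx,cy)=(0.2608,0.9654)
member 1 (0-2): L=3.5460, (cx,cy)=(1.0000,0.0000)
member 2 (1-2): L=6.8791, (cx,cy)=(0.2543,-0.9671)
member 3 (1-3): L=3.5594, (cx,cy)=(0.9999,-0.0155)
member 4 (2-3): L=6.8418, (cx,cy)=(0.2646,0.9644)
member 5 (2-4): L=3.6540, (cx,cy)=(1.0000,0.0000)
member 6 (3-4): L=6.8508, (cx,cy)=(0.2692,-0.9631)
solve A·x = −loads:
  F[0-1] = -3716.8682 N (compression)
  F[0-2] = +3009.8675 N (tension)
  F[1-2] = +2075.2440 N (tension)
  F[1-3] = +826.4704 N (tension)
  F[2-3] = -1540.6184 N (compression)
  F[2-4] = -418.7984 N (compression)
  F[3-4] = +1555.9214 N (tension)
  Rx@0 = -2040.6600 N
  Ry@0 = +3588.2790 N
  Ry@4 = -1498.4990 N

-3716.868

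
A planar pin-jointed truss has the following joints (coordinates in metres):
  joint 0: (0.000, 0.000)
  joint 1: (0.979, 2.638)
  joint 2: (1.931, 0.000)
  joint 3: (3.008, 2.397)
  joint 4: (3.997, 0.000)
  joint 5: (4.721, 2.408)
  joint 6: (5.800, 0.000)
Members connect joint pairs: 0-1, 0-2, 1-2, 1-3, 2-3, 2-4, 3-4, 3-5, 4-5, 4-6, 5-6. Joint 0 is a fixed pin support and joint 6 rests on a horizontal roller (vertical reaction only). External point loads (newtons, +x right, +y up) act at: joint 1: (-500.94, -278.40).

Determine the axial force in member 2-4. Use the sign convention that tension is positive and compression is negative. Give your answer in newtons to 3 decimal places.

-210.651

N=7 nodes, M=11 members, R=3 reactions → 2N=14, M+R=14
member 0 (0-1): L=2.8138, (cx,cy)=(0.3479,0.9375)
member 1 (0-2): L=1.9310, (cx,cy)=(1.0000,0.0000)
member 2 (1-2): L=2.8045, (cx,cy)=(0.3395,-0.9406)
member 3 (1-3): L=2.0433, (cx,cy)=(0.9930,-0.1179)
member 4 (2-3): L=2.6278, (cx,cy)=(0.4098,0.9122)
member 5 (2-4): L=2.0660, (cx,cy)=(1.0000,0.0000)
member 6 (3-4): L=2.5930, (cx,cy)=(0.3814,-0.9244)
member 7 (3-5): L=1.7130, (cx,cy)=(1.0000,0.0064)
member 8 (4-5): L=2.5145, (cx,cy)=(0.2879,0.9577)
member 9 (4-6): L=1.8030, (cx,cy)=(1.0000,0.0000)
member 10 (5-6): L=2.6387, (cx,cy)=(0.4089,-0.9126)
solve A·x = −loads:
  F[0-1] = -489.8548 N (compression)
  F[0-2] = -330.5059 N (compression)
  F[1-2] = +157.2719 N (tension)
  F[1-3] = +279.0677 N (tension)
  F[2-3] = -162.1802 N (compression)
  F[2-4] = -210.6514 N (compression)
  F[3-4] = +196.5808 N (tension)
  F[3-5] = +135.6764 N (tension)
  F[4-5] = -189.7566 N (compression)
  F[4-6] = -81.0367 N (compression)
  F[5-6] = +198.1753 N (tension)
  Rx@0 = +500.9400 N
  Ry@0 = +459.2493 N
  Ry@6 = -180.8493 N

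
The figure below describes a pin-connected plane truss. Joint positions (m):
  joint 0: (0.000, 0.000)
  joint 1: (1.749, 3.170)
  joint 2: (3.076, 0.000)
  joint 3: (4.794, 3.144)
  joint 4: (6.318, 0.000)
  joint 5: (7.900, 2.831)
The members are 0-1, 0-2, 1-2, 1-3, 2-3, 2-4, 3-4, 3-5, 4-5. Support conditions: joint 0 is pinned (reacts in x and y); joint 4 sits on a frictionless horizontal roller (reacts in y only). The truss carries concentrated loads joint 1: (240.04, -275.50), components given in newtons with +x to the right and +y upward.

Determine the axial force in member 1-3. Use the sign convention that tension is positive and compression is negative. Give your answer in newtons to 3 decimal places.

N=6 nodes, M=9 members, R=3 reactions → 2N=12, M+R=12
member 0 (0-1): L=3.6205, (cx,cy)=(0.4831,0.8756)
member 1 (0-2): L=3.0760, (cx,cy)=(1.0000,0.0000)
member 2 (1-2): L=3.4365, (cx,cy)=(0.3861,-0.9224)
member 3 (1-3): L=3.0451, (cx,cy)=(1.0000,-0.0085)
member 4 (2-3): L=3.5828, (cx,cy)=(0.4795,0.8775)
member 5 (2-4): L=3.2420, (cx,cy)=(1.0000,0.0000)
member 6 (3-4): L=3.4939, (cx,cy)=(0.4362,-0.8999)
member 7 (3-5): L=3.1217, (cx,cy)=(0.9950,-0.1003)
member 8 (4-5): L=3.2430, (cx,cy)=(0.4878,0.8729)
solve A·x = −loads:
  F[0-1] = -89.9935 N (compression)
  F[0-2] = +283.5145 N (tension)
  F[1-2] = -211.3747 N (compression)
  F[1-3] = -201.9008 N (compression)
  F[2-3] = +222.1914 N (tension)
  F[2-4] = +95.3489 N (tension)
  F[3-4] = -218.5953 N (compression)
  F[3-5] = +0.0000 N (tension)
  F[4-5] = -0.0000 N (compression)
  Rx@0 = -240.0400 N
  Ry@0 = +78.7959 N
  Ry@4 = +196.7041 N

-201.901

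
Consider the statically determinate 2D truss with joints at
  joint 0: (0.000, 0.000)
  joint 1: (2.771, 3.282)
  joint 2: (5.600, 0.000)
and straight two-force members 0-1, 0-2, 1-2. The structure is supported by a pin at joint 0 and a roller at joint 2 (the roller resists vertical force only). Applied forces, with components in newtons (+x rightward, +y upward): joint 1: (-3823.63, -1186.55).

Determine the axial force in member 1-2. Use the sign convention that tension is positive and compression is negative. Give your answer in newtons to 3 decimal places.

N=3 nodes, M=3 members, R=3 reactions → 2N=6, M+R=6
member 0 (0-1): L=4.2953, (cx,cy)=(0.6451,0.7641)
member 1 (0-2): L=5.6000, (cx,cy)=(1.0000,0.0000)
member 2 (1-2): L=4.3330, (cx,cy)=(0.6529,-0.7574)
solve A·x = −loads:
  F[0-1] = -3717.3163 N (compression)
  F[0-2] = -1425.5246 N (compression)
  F[1-2] = +2183.3785 N (tension)
  Rx@0 = +3823.6300 N
  Ry@0 = +2840.3399 N
  Ry@2 = -1653.7899 N

2183.378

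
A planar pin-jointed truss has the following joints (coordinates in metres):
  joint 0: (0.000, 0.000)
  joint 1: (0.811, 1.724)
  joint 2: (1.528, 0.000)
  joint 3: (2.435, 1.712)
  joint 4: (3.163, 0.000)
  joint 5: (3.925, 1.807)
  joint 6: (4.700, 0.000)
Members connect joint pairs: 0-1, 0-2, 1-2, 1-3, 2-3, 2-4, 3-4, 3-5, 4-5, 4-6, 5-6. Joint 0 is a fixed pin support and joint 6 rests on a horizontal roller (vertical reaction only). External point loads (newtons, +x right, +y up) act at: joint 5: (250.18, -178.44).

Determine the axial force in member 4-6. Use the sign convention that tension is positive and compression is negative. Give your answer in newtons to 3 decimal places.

N=7 nodes, M=11 members, R=3 reactions → 2N=14, M+R=14
member 0 (0-1): L=1.9052, (cx,cy)=(0.4257,0.9049)
member 1 (0-2): L=1.5280, (cx,cy)=(1.0000,0.0000)
member 2 (1-2): L=1.8672, (cx,cy)=(0.3840,-0.9233)
member 3 (1-3): L=1.6240, (cx,cy)=(1.0000,-0.0074)
member 4 (2-3): L=1.9374, (cx,cy)=(0.4681,0.8836)
member 5 (2-4): L=1.6350, (cx,cy)=(1.0000,0.0000)
member 6 (3-4): L=1.8604, (cx,cy)=(0.3913,-0.9203)
member 7 (3-5): L=1.4930, (cx,cy)=(0.9980,0.0636)
member 8 (4-5): L=1.9611, (cx,cy)=(0.3886,0.9214)
member 9 (4-6): L=1.5370, (cx,cy)=(1.0000,0.0000)
member 10 (5-6): L=1.9662, (cx,cy)=(0.3942,-0.9190)
solve A·x = −loads:
  F[0-1] = +73.7808 N (tension)
  F[0-2] = +218.7737 N (tension)
  F[1-2] = -72.7813 N (compression)
  F[1-3] = +59.3565 N (tension)
  F[2-3] = +76.0496 N (tension)
  F[2-4] = +155.2227 N (tension)
  F[3-4] = -64.2277 N (compression)
  F[3-5] = +120.3349 N (tension)
  F[4-5] = +64.1461 N (tension)
  F[4-6] = +105.1644 N (tension)
  F[5-6] = -266.8030 N (compression)
  Rx@0 = -250.1800 N
  Ry@0 = -66.7626 N
  Ry@6 = +245.2026 N

105.164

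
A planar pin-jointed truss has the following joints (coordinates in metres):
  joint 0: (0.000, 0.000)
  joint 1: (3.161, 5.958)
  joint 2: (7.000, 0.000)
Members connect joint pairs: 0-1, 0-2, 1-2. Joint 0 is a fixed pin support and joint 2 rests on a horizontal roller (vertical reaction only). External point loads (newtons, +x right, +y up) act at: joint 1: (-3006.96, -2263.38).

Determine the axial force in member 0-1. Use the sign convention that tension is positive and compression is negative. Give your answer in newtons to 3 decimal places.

-4302.436

N=3 nodes, M=3 members, R=3 reactions → 2N=6, M+R=6
member 0 (0-1): L=6.7446, (cx,cy)=(0.4687,0.8834)
member 1 (0-2): L=7.0000, (cx,cy)=(1.0000,0.0000)
member 2 (1-2): L=7.0877, (cx,cy)=(0.5416,-0.8406)
solve A·x = −loads:
  F[0-1] = -4302.4357 N (compression)
  F[0-2] = -990.5334 N (compression)
  F[1-2] = +1828.7619 N (tension)
  Rx@0 = +3006.9600 N
  Ry@0 = +3800.6548 N
  Ry@2 = -1537.2748 N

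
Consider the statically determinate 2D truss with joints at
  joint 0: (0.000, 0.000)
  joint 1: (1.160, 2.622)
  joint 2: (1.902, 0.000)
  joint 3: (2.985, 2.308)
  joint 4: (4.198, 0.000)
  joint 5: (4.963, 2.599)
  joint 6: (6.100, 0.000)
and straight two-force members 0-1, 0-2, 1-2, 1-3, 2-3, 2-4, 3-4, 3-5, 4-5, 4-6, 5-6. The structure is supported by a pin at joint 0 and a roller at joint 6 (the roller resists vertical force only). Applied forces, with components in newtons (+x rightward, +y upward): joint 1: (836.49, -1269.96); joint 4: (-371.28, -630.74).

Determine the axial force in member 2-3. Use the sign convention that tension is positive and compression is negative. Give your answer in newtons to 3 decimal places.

225.936

N=7 nodes, M=11 members, R=3 reactions → 2N=14, M+R=14
member 0 (0-1): L=2.8671, (cx,cy)=(0.4046,0.9145)
member 1 (0-2): L=1.9020, (cx,cy)=(1.0000,0.0000)
member 2 (1-2): L=2.7250, (cx,cy)=(0.2723,-0.9622)
member 3 (1-3): L=1.8518, (cx,cy)=(0.9855,-0.1696)
member 4 (2-3): L=2.5495, (cx,cy)=(0.4248,0.9053)
member 5 (2-4): L=2.2960, (cx,cy)=(1.0000,0.0000)
member 6 (3-4): L=2.6073, (cx,cy)=(0.4652,-0.8852)
member 7 (3-5): L=1.9993, (cx,cy)=(0.9894,0.1456)
member 8 (4-5): L=2.7092, (cx,cy)=(0.2824,0.9593)
member 9 (4-6): L=1.9020, (cx,cy)=(1.0000,0.0000)
member 10 (5-6): L=2.8368, (cx,cy)=(0.4008,-0.9162)
solve A·x = −loads:
  F[0-1] = -946.4976 N (compression)
  F[0-2] = +848.1483 N (tension)
  F[1-2] = -212.5701 N (compression)
  F[1-3] = -1178.6133 N (compression)
  F[2-3] = +225.9364 N (tension)
  F[2-4] = +694.2894 N (tension)
  F[3-4] = -588.4345 N (compression)
  F[3-5] = -800.3382 N (compression)
  F[4-5] = +1200.4689 N (tension)
  F[4-6] = +452.8433 N (tension)
  F[5-6] = -1129.8477 N (compression)
  Rx@0 = -465.2100 N
  Ry@0 = +865.5726 N
  Ry@6 = +1035.1274 N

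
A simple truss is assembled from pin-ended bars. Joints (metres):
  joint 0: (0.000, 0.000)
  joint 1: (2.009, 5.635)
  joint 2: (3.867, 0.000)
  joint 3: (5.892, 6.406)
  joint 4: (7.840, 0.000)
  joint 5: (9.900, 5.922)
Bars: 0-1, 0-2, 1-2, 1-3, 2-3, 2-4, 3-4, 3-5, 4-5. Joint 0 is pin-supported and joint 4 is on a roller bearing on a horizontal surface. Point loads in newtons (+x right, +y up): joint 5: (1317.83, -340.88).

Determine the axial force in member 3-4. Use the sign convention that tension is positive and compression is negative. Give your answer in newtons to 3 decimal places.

-1308.049

N=6 nodes, M=9 members, R=3 reactions → 2N=12, M+R=12
member 0 (0-1): L=5.9824, (cx,cy)=(0.3358,0.9419)
member 1 (0-2): L=3.8670, (cx,cy)=(1.0000,0.0000)
member 2 (1-2): L=5.9334, (cx,cy)=(0.3131,-0.9497)
member 3 (1-3): L=3.9588, (cx,cy)=(0.9809,0.1948)
member 4 (2-3): L=6.7184, (cx,cy)=(0.3014,0.9535)
member 5 (2-4): L=3.9730, (cx,cy)=(1.0000,0.0000)
member 6 (3-4): L=6.6956, (cx,cy)=(0.2909,-0.9567)
member 7 (3-5): L=4.0371, (cx,cy)=(0.9928,-0.1199)
member 8 (4-5): L=6.2701, (cx,cy)=(0.3285,0.9445)
solve A·x = −loads:
  F[0-1] = +1151.8941 N (tension)
  F[0-2] = +931.0038 N (tension)
  F[1-2] = -996.3531 N (compression)
  F[1-3] = +712.4686 N (tension)
  F[2-3] = +992.3943 N (tension)
  F[2-4] = +319.8872 N (tension)
  F[3-4] = -1308.0488 N (compression)
  F[3-5] = +1388.5157 N (tension)
  F[4-5] = -184.6654 N (compression)
  Rx@0 = -1317.8300 N
  Ry@0 = -1085.0003 N
  Ry@4 = +1425.8803 N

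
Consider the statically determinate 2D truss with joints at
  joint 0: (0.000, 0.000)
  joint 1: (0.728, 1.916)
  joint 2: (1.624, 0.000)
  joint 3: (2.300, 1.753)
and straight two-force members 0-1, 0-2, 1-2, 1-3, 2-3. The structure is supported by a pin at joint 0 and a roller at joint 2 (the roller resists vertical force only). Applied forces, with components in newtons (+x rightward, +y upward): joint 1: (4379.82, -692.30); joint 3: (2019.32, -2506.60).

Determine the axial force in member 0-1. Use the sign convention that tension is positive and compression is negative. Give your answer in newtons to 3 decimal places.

8567.078

N=4 nodes, M=5 members, R=3 reactions → 2N=8, M+R=8
member 0 (0-1): L=2.0496, (cx,cy)=(0.3552,0.9348)
member 1 (0-2): L=1.6240, (cx,cy)=(1.0000,0.0000)
member 2 (1-2): L=2.1152, (cx,cy)=(0.4236,-0.9058)
member 3 (1-3): L=1.5804, (cx,cy)=(0.9947,-0.1031)
member 4 (2-3): L=1.8788, (cx,cy)=(0.3598,0.9330)
solve A·x = −loads:
  F[0-1] = +8567.0784 N (tension)
  F[0-2] = +3356.2538 N (tension)
  F[1-2] = -9933.8014 N (compression)
  F[1-3] = +2886.5173 N (tension)
  F[2-3] = -2367.4426 N (compression)
  Rx@0 = -6399.1400 N
  Ry@0 = -8008.4753 N
  Ry@2 = +11207.3753 N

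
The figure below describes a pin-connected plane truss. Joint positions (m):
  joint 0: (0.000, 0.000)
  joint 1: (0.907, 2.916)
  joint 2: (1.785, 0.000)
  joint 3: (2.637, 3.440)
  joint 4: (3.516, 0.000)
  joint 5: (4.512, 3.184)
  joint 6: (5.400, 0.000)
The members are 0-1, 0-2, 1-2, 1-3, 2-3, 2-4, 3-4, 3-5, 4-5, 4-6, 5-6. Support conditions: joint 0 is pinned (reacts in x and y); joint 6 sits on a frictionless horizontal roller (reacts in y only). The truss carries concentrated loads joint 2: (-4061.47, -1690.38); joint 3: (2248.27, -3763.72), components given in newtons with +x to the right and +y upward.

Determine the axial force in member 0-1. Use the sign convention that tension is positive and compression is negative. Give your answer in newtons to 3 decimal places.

N=7 nodes, M=11 members, R=3 reactions → 2N=14, M+R=14
member 0 (0-1): L=3.0538, (cx,cy)=(0.2970,0.9549)
member 1 (0-2): L=1.7850, (cx,cy)=(1.0000,0.0000)
member 2 (1-2): L=3.0453, (cx,cy)=(0.2883,-0.9575)
member 3 (1-3): L=1.8076, (cx,cy)=(0.9571,0.2899)
member 4 (2-3): L=3.5439, (cx,cy)=(0.2404,0.9707)
member 5 (2-4): L=1.7310, (cx,cy)=(1.0000,0.0000)
member 6 (3-4): L=3.5505, (cx,cy)=(0.2476,-0.9689)
member 7 (3-5): L=1.8924, (cx,cy)=(0.9908,-0.1353)
member 8 (4-5): L=3.3361, (cx,cy)=(0.2985,0.9544)
member 9 (4-6): L=1.8840, (cx,cy)=(1.0000,0.0000)
member 10 (5-6): L=3.3055, (cx,cy)=(0.2686,-0.9632)
solve A·x = −loads:
  F[0-1] = -1701.9544 N (compression)
  F[0-2] = -1307.7079 N (compression)
  F[1-2] = +1408.8404 N (tension)
  F[1-3] = -952.5796 N (compression)
  F[2-3] = +351.6781 N (tension)
  F[2-4] = +3075.4003 N (tension)
  F[3-4] = -3645.7753 N (compression)
  F[3-5] = -2192.9784 N (compression)
  F[4-5] = +3701.0722 N (tension)
  F[4-6] = +1067.8718 N (tension)
  F[5-6] = -3975.0692 N (compression)
  Rx@0 = +1813.2000 N
  Ry@0 = +1625.1543 N
  Ry@6 = +3828.9457 N

-1701.954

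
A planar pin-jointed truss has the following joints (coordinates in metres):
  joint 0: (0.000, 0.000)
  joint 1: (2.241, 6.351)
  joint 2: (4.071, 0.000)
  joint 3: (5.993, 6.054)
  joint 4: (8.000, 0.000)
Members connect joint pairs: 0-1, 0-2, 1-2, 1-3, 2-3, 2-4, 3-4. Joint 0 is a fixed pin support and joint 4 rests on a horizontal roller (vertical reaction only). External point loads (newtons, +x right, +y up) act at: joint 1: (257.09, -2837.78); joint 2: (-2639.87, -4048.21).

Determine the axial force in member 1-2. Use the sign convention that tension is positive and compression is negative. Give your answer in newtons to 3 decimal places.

N=5 nodes, M=7 members, R=3 reactions → 2N=10, M+R=10
member 0 (0-1): L=6.7348, (cx,cy)=(0.3328,0.9430)
member 1 (0-2): L=4.0710, (cx,cy)=(1.0000,0.0000)
member 2 (1-2): L=6.6094, (cx,cy)=(0.2769,-0.9609)
member 3 (1-3): L=3.7637, (cx,cy)=(0.9969,-0.0789)
member 4 (2-3): L=6.3518, (cx,cy)=(0.3026,0.9531)
member 5 (2-4): L=3.9290, (cx,cy)=(1.0000,0.0000)
member 6 (3-4): L=6.3780, (cx,cy)=(0.3147,-0.9492)
solve A·x = −loads:
  F[0-1] = -4058.1822 N (compression)
  F[0-2] = -1032.4190 N (compression)
  F[1-2] = +1188.9280 N (tension)
  F[1-3] = -1942.6977 N (compression)
  F[2-3] = +3048.6858 N (tension)
  F[2-4] = +1014.1295 N (tension)
  F[3-4] = -3222.7825 N (compression)
  Rx@0 = +2382.7800 N
  Ry@0 = +3826.9267 N
  Ry@4 = +3059.0633 N

1188.928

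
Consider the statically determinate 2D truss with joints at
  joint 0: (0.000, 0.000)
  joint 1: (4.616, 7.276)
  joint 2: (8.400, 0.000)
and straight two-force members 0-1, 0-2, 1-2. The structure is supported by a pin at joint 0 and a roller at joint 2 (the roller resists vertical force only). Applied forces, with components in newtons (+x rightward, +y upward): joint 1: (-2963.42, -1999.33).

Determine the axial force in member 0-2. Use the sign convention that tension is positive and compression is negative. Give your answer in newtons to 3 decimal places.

-763.564

N=3 nodes, M=3 members, R=3 reactions → 2N=6, M+R=6
member 0 (0-1): L=8.6167, (cx,cy)=(0.5357,0.8444)
member 1 (0-2): L=8.4000, (cx,cy)=(1.0000,0.0000)
member 2 (1-2): L=8.2011, (cx,cy)=(0.4614,-0.8872)
solve A·x = −loads:
  F[0-1] = -4106.4797 N (compression)
  F[0-2] = -763.5644 N (compression)
  F[1-2] = +1654.8902 N (tension)
  Rx@0 = +2963.4200 N
  Ry@0 = +3467.5367 N
  Ry@2 = -1468.2067 N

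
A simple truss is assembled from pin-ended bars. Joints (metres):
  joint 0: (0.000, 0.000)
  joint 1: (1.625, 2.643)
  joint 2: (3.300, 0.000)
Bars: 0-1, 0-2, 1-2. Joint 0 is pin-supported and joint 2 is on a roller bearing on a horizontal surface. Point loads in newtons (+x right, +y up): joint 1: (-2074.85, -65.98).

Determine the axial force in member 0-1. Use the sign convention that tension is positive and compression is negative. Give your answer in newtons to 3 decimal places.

N=3 nodes, M=3 members, R=3 reactions → 2N=6, M+R=6
member 0 (0-1): L=3.1026, (cx,cy)=(0.5238,0.8519)
member 1 (0-2): L=3.3000, (cx,cy)=(1.0000,0.0000)
member 2 (1-2): L=3.1291, (cx,cy)=(0.5353,-0.8447)
solve A·x = −loads:
  F[0-1] = -1990.0443 N (compression)
  F[0-2] = -1032.5529 N (compression)
  F[1-2] = +1928.9132 N (tension)
  Rx@0 = +2074.8500 N
  Ry@0 = +1695.2561 N
  Ry@2 = -1629.2761 N

-1990.044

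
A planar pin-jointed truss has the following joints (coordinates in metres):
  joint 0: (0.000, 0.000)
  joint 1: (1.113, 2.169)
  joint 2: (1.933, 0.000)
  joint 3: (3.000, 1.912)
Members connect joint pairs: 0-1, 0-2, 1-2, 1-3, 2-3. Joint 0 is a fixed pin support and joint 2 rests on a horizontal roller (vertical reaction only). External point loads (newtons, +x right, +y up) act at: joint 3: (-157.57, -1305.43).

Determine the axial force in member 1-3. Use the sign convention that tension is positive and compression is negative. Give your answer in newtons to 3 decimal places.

535.501

N=4 nodes, M=5 members, R=3 reactions → 2N=8, M+R=8
member 0 (0-1): L=2.4379, (cx,cy)=(0.4565,0.8897)
member 1 (0-2): L=1.9330, (cx,cy)=(1.0000,0.0000)
member 2 (1-2): L=2.3188, (cx,cy)=(0.3536,-0.9354)
member 3 (1-3): L=1.9044, (cx,cy)=(0.9909,-0.1349)
member 4 (2-3): L=2.1896, (cx,cy)=(0.4873,0.8732)
solve A·x = −loads:
  F[0-1] = +634.7387 N (tension)
  F[0-2] = -447.3546 N (compression)
  F[1-2] = -680.9953 N (compression)
  F[1-3] = +535.5014 N (tension)
  F[2-3] = -1412.1886 N (compression)
  Rx@0 = +157.5700 N
  Ry@0 = -564.7284 N
  Ry@2 = +1870.1584 N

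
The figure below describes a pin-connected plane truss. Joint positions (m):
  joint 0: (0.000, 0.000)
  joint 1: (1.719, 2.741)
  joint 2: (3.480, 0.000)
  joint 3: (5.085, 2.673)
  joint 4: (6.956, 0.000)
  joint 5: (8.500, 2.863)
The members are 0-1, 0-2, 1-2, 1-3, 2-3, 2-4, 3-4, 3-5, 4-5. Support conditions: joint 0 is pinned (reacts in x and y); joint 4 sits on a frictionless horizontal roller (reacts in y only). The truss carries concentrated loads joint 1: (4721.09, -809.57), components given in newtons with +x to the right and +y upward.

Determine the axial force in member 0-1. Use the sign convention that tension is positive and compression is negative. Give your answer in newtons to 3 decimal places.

1476.464

N=6 nodes, M=9 members, R=3 reactions → 2N=12, M+R=12
member 0 (0-1): L=3.2354, (cx,cy)=(0.5313,0.8472)
member 1 (0-2): L=3.4800, (cx,cy)=(1.0000,0.0000)
member 2 (1-2): L=3.2579, (cx,cy)=(0.5405,-0.8413)
member 3 (1-3): L=3.3667, (cx,cy)=(0.9998,-0.0202)
member 4 (2-3): L=3.1178, (cx,cy)=(0.5148,0.8573)
member 5 (2-4): L=3.4760, (cx,cy)=(1.0000,0.0000)
member 6 (3-4): L=3.2628, (cx,cy)=(0.5734,-0.8192)
member 7 (3-5): L=3.4203, (cx,cy)=(0.9985,0.0556)
member 8 (4-5): L=3.2528, (cx,cy)=(0.4747,0.8802)
solve A·x = −loads:
  F[0-1] = +1476.4637 N (tension)
  F[0-2] = +3936.6388 N (tension)
  F[1-2] = -2385.4219 N (compression)
  F[1-3] = -2647.7991 N (compression)
  F[2-3] = +2340.9172 N (tension)
  F[2-4] = +1442.2045 N (tension)
  F[3-4] = -2514.9973 N (compression)
  F[3-5] = -0.0000 N (compression)
  F[4-5] = -0.0000 N (compression)
  Rx@0 = -4721.0900 N
  Ry@0 = -1250.8323 N
  Ry@4 = +2060.4023 N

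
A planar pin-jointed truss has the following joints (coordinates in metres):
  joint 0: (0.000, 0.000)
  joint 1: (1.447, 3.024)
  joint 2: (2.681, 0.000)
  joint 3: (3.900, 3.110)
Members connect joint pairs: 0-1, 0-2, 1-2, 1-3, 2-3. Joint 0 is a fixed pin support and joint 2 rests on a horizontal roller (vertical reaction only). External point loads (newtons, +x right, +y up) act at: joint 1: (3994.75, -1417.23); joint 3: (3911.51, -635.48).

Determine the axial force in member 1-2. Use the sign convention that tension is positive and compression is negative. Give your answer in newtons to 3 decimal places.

-10745.681

N=4 nodes, M=5 members, R=3 reactions → 2N=8, M+R=8
member 0 (0-1): L=3.3524, (cx,cy)=(0.4316,0.9020)
member 1 (0-2): L=2.6810, (cx,cy)=(1.0000,0.0000)
member 2 (1-2): L=3.2661, (cx,cy)=(0.3778,-0.9259)
member 3 (1-3): L=2.4545, (cx,cy)=(0.9994,0.0350)
member 4 (2-3): L=3.3404, (cx,cy)=(0.3649,0.9310)
solve A·x = −loads:
  F[0-1] = +9622.3900 N (tension)
  F[0-2] = +3752.9004 N (tension)
  F[1-2] = -10745.6810 N (compression)
  F[1-3] = +4221.1562 N (tension)
  F[2-3] = -841.4067 N (compression)
  Rx@0 = -7906.2600 N
  Ry@0 = -8679.8614 N
  Ry@2 = +10732.5714 N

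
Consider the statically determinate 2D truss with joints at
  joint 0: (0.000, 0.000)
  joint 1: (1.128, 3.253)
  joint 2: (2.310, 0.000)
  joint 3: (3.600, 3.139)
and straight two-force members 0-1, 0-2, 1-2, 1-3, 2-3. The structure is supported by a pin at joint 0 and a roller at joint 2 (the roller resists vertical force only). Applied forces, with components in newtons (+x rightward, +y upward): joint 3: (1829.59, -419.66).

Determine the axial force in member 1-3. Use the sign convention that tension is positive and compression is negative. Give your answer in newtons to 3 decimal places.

N=4 nodes, M=5 members, R=3 reactions → 2N=8, M+R=8
member 0 (0-1): L=3.4430, (cx,cy)=(0.3276,0.9448)
member 1 (0-2): L=2.3100, (cx,cy)=(1.0000,0.0000)
member 2 (1-2): L=3.4611, (cx,cy)=(0.3415,-0.9399)
member 3 (1-3): L=2.4746, (cx,cy)=(0.9989,-0.0461)
member 4 (2-3): L=3.3937, (cx,cy)=(0.3801,0.9249)
solve A·x = −loads:
  F[0-1] = +2879.4564 N (tension)
  F[0-2] = +886.2246 N (tension)
  F[1-2] = -2990.9732 N (compression)
  F[1-3] = +1966.9041 N (tension)
  F[2-3] = -355.7522 N (compression)
  Rx@0 = -1829.5900 N
  Ry@0 = -2720.5387 N
  Ry@2 = +3140.1987 N

1966.904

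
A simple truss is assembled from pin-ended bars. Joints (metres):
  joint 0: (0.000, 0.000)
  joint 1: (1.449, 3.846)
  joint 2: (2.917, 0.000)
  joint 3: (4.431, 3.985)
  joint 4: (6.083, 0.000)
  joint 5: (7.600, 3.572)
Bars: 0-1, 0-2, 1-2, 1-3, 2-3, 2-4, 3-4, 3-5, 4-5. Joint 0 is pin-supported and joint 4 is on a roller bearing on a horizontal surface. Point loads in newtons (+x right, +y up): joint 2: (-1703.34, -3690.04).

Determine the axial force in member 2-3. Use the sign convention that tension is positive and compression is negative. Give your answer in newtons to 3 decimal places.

N=6 nodes, M=9 members, R=3 reactions → 2N=12, M+R=12
member 0 (0-1): L=4.1099, (cx,cy)=(0.3526,0.9358)
member 1 (0-2): L=2.9170, (cx,cy)=(1.0000,0.0000)
member 2 (1-2): L=4.1166, (cx,cy)=(0.3566,-0.9343)
member 3 (1-3): L=2.9852, (cx,cy)=(0.9989,0.0466)
member 4 (2-3): L=4.2629, (cx,cy)=(0.3552,0.9348)
member 5 (2-4): L=3.1660, (cx,cy)=(1.0000,0.0000)
member 6 (3-4): L=4.3139, (cx,cy)=(0.3830,-0.9238)
member 7 (3-5): L=3.1958, (cx,cy)=(0.9916,-0.1292)
member 8 (4-5): L=3.8808, (cx,cy)=(0.3909,0.9204)
solve A·x = −loads:
  F[0-1] = -2052.3274 N (compression)
  F[0-2] = -979.7655 N (compression)
  F[1-2] = +1984.2859 N (tension)
  F[1-3] = -1432.7275 N (compression)
  F[2-3] = +1964.2641 N (tension)
  F[2-4] = +733.5528 N (tension)
  F[3-4] = -1915.5201 N (compression)
  F[3-5] = +0.0000 N (tension)
  F[4-5] = -0.0000 N (compression)
  Rx@0 = +1703.3400 N
  Ry@0 = +1920.5436 N
  Ry@4 = +1769.4964 N

1964.264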